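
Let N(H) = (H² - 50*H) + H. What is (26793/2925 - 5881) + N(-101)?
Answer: 231954/25 ≈ 9278.2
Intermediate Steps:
N(H) = H² - 49*H
(26793/2925 - 5881) + N(-101) = (26793/2925 - 5881) - 101*(-49 - 101) = (26793*(1/2925) - 5881) - 101*(-150) = (229/25 - 5881) + 15150 = -146796/25 + 15150 = 231954/25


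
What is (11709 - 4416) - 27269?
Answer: -19976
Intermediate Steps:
(11709 - 4416) - 27269 = 7293 - 27269 = -19976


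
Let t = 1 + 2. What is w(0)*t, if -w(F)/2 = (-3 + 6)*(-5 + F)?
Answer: 90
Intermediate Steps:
w(F) = 30 - 6*F (w(F) = -2*(-3 + 6)*(-5 + F) = -6*(-5 + F) = -2*(-15 + 3*F) = 30 - 6*F)
t = 3
w(0)*t = (30 - 6*0)*3 = (30 + 0)*3 = 30*3 = 90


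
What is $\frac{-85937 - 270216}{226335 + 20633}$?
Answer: $- \frac{356153}{246968} \approx -1.4421$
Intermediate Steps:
$\frac{-85937 - 270216}{226335 + 20633} = - \frac{356153}{246968}$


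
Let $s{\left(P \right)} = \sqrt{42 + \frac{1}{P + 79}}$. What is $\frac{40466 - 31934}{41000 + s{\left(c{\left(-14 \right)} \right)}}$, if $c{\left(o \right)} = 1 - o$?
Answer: $\frac{10960776000}{52671332017} - \frac{2844 \sqrt{371206}}{52671332017} \approx 0.20806$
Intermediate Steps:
$s{\left(P \right)} = \sqrt{42 + \frac{1}{79 + P}}$
$\frac{40466 - 31934}{41000 + s{\left(c{\left(-14 \right)} \right)}} = \frac{40466 - 31934}{41000 + \sqrt{\frac{3319 + 42 \left(1 - -14\right)}{79 + \left(1 - -14\right)}}} = \frac{8532}{41000 + \sqrt{\frac{3319 + 42 \left(1 + 14\right)}{79 + \left(1 + 14\right)}}} = \frac{8532}{41000 + \sqrt{\frac{3319 + 42 \cdot 15}{79 + 15}}} = \frac{8532}{41000 + \sqrt{\frac{3319 + 630}{94}}} = \frac{8532}{41000 + \sqrt{\frac{1}{94} \cdot 3949}} = \frac{8532}{41000 + \sqrt{\frac{3949}{94}}} = \frac{8532}{41000 + \frac{\sqrt{371206}}{94}}$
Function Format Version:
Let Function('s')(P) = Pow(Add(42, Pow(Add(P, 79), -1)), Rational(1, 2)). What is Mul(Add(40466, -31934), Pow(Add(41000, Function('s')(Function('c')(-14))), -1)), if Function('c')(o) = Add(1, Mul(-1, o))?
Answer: Add(Rational(10960776000, 52671332017), Mul(Rational(-2844, 52671332017), Pow(371206, Rational(1, 2)))) ≈ 0.20806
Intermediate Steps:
Function('s')(P) = Pow(Add(42, Pow(Add(79, P), -1)), Rational(1, 2))
Mul(Add(40466, -31934), Pow(Add(41000, Function('s')(Function('c')(-14))), -1)) = Mul(Add(40466, -31934), Pow(Add(41000, Pow(Mul(Pow(Add(79, Add(1, Mul(-1, -14))), -1), Add(3319, Mul(42, Add(1, Mul(-1, -14))))), Rational(1, 2))), -1)) = Mul(8532, Pow(Add(41000, Pow(Mul(Pow(Add(79, Add(1, 14)), -1), Add(3319, Mul(42, Add(1, 14)))), Rational(1, 2))), -1)) = Mul(8532, Pow(Add(41000, Pow(Mul(Pow(Add(79, 15), -1), Add(3319, Mul(42, 15))), Rational(1, 2))), -1)) = Mul(8532, Pow(Add(41000, Pow(Mul(Pow(94, -1), Add(3319, 630)), Rational(1, 2))), -1)) = Mul(8532, Pow(Add(41000, Pow(Mul(Rational(1, 94), 3949), Rational(1, 2))), -1)) = Mul(8532, Pow(Add(41000, Pow(Rational(3949, 94), Rational(1, 2))), -1)) = Mul(8532, Pow(Add(41000, Mul(Rational(1, 94), Pow(371206, Rational(1, 2)))), -1))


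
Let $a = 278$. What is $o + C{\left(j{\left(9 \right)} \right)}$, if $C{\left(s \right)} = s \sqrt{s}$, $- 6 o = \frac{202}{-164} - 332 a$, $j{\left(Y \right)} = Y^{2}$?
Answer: $\frac{2642347}{164} \approx 16112.0$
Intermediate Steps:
$o = \frac{2522791}{164}$ ($o = - \frac{\frac{202}{-164} - 92296}{6} = - \frac{202 \left(- \frac{1}{164}\right) - 92296}{6} = - \frac{- \frac{101}{82} - 92296}{6} = \left(- \frac{1}{6}\right) \left(- \frac{7568373}{82}\right) = \frac{2522791}{164} \approx 15383.0$)
$C{\left(s \right)} = s^{\frac{3}{2}}$
$o + C{\left(j{\left(9 \right)} \right)} = \frac{2522791}{164} + \left(9^{2}\right)^{\frac{3}{2}} = \frac{2522791}{164} + 81^{\frac{3}{2}} = \frac{2522791}{164} + 729 = \frac{2642347}{164}$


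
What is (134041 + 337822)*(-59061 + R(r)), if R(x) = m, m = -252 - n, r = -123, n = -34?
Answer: -27971566777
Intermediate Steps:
m = -218 (m = -252 - 1*(-34) = -252 + 34 = -218)
R(x) = -218
(134041 + 337822)*(-59061 + R(r)) = (134041 + 337822)*(-59061 - 218) = 471863*(-59279) = -27971566777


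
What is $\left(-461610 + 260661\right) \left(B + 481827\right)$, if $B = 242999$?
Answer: $-145653059874$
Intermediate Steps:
$\left(-461610 + 260661\right) \left(B + 481827\right) = \left(-461610 + 260661\right) \left(242999 + 481827\right) = \left(-200949\right) 724826 = -145653059874$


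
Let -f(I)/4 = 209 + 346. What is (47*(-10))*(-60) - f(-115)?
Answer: 30420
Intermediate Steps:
f(I) = -2220 (f(I) = -4*(209 + 346) = -4*555 = -2220)
(47*(-10))*(-60) - f(-115) = (47*(-10))*(-60) - 1*(-2220) = -470*(-60) + 2220 = 28200 + 2220 = 30420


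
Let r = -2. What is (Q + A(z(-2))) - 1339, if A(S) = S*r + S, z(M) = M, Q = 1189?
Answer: -148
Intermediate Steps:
A(S) = -S (A(S) = S*(-2) + S = -2*S + S = -S)
(Q + A(z(-2))) - 1339 = (1189 - 1*(-2)) - 1339 = (1189 + 2) - 1339 = 1191 - 1339 = -148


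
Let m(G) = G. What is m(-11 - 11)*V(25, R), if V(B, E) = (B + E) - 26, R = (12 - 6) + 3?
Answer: -176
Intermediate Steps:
R = 9 (R = 6 + 3 = 9)
V(B, E) = -26 + B + E
m(-11 - 11)*V(25, R) = (-11 - 11)*(-26 + 25 + 9) = -22*8 = -176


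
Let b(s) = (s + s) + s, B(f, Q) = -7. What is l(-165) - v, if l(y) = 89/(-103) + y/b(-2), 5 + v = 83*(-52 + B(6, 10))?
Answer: 1015299/206 ≈ 4928.6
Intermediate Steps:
b(s) = 3*s (b(s) = 2*s + s = 3*s)
v = -4902 (v = -5 + 83*(-52 - 7) = -5 + 83*(-59) = -5 - 4897 = -4902)
l(y) = -89/103 - y/6 (l(y) = 89/(-103) + y/((3*(-2))) = 89*(-1/103) + y/(-6) = -89/103 + y*(-⅙) = -89/103 - y/6)
l(-165) - v = (-89/103 - ⅙*(-165)) - 1*(-4902) = (-89/103 + 55/2) + 4902 = 5487/206 + 4902 = 1015299/206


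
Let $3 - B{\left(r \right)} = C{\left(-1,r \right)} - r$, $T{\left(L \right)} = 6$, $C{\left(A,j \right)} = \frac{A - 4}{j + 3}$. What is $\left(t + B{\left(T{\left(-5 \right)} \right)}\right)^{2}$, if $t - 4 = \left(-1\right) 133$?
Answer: $\frac{1155625}{81} \approx 14267.0$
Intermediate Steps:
$t = -129$ ($t = 4 - 133 = -129$)
$C{\left(A,j \right)} = \frac{-4 + A}{3 + j}$
$B{\left(r \right)} = 3 + r + \frac{5}{3 + r}$ ($B{\left(r \right)} = 3 - \left(\frac{-4 - 1}{3 + r} - r\right) = 3 - \left(\frac{1}{3 + r} \left(-5\right) - r\right) = 3 - \left(- \frac{5}{3 + r} - r\right) = 3 - \left(- r - \frac{5}{3 + r}\right) = 3 + \left(r + \frac{5}{3 + r}\right) = 3 + r + \frac{5}{3 + r}$)
$\left(t + B{\left(T{\left(-5 \right)} \right)}\right)^{2} = \left(-129 + \left(3 + 6 + \frac{5}{3 + 6}\right)\right)^{2} = \left(-129 + \left(3 + 6 + \frac{5}{9}\right)\right)^{2} = \left(-129 + \frac{86}{9}\right)^{2} = \left(- \frac{1075}{9}\right)^{2} = \frac{1155625}{81}$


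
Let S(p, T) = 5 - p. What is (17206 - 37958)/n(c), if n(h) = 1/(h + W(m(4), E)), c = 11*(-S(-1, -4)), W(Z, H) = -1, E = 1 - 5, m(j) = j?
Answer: 1390384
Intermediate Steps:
E = -4
c = -66 (c = 11*(-(5 - 1*(-1))) = 11*(-(5 + 1)) = 11*(-1*6) = 11*(-6) = -66)
n(h) = 1/(-1 + h) (n(h) = 1/(h - 1) = 1/(-1 + h))
(17206 - 37958)/n(c) = (17206 - 37958)/(1/(-1 - 66)) = -20752/(1/(-67)) = -20752/(-1/67) = -20752*(-67) = 1390384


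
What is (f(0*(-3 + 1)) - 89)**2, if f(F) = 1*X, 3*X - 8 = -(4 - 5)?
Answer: 7396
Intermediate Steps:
X = 3 (X = 8/3 + (-(4 - 5))/3 = 8/3 + (-1*(-1))/3 = 8/3 + (1/3)*1 = 8/3 + 1/3 = 3)
f(F) = 3 (f(F) = 1*3 = 3)
(f(0*(-3 + 1)) - 89)**2 = (3 - 89)**2 = (-86)**2 = 7396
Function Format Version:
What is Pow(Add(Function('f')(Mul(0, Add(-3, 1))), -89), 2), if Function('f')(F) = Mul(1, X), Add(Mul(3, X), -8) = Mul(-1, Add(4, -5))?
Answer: 7396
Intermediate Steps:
X = 3 (X = Add(Rational(8, 3), Mul(Rational(1, 3), Mul(-1, Add(4, -5)))) = Add(Rational(8, 3), Mul(Rational(1, 3), Mul(-1, -1))) = Add(Rational(8, 3), Mul(Rational(1, 3), 1)) = Add(Rational(8, 3), Rational(1, 3)) = 3)
Function('f')(F) = 3 (Function('f')(F) = Mul(1, 3) = 3)
Pow(Add(Function('f')(Mul(0, Add(-3, 1))), -89), 2) = Pow(Add(3, -89), 2) = Pow(-86, 2) = 7396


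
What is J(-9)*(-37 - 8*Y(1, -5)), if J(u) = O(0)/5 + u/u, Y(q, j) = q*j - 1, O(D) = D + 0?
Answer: 11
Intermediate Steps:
O(D) = D
Y(q, j) = -1 + j*q (Y(q, j) = j*q - 1 = -1 + j*q)
J(u) = 1 (J(u) = 0/5 + u/u = 0*(⅕) + 1 = 0 + 1 = 1)
J(-9)*(-37 - 8*Y(1, -5)) = 1*(-37 - 8*(-1 - 5*1)) = 1*(-37 - 8*(-1 - 5)) = 1*(-37 - 8*(-6)) = 1*(-37 + 48) = 1*11 = 11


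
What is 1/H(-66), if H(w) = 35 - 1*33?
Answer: ½ ≈ 0.50000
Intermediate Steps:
H(w) = 2 (H(w) = 35 - 33 = 2)
1/H(-66) = 1/2 = ½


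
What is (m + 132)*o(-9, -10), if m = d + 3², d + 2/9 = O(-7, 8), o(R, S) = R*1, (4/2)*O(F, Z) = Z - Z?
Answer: -1267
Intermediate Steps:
O(F, Z) = 0 (O(F, Z) = (Z - Z)/2 = (½)*0 = 0)
o(R, S) = R
d = -2/9 (d = -2/9 + 0 = -2/9 ≈ -0.22222)
m = 79/9 (m = -2/9 + 3² = -2/9 + 9 = 79/9 ≈ 8.7778)
(m + 132)*o(-9, -10) = (79/9 + 132)*(-9) = (1267/9)*(-9) = -1267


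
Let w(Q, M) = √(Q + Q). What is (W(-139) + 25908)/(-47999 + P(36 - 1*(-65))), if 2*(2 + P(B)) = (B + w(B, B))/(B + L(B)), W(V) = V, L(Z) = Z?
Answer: -1998881024028/3723380352907 - 103076*√202/3723380352907 ≈ -0.53685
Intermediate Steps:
w(Q, M) = √2*√Q (w(Q, M) = √(2*Q) = √2*√Q)
P(B) = -2 + (B + √2*√B)/(4*B) (P(B) = -2 + ((B + √2*√B)/(B + B))/2 = -2 + ((B + √2*√B)/((2*B)))/2 = -2 + ((B + √2*√B)*(1/(2*B)))/2 = -2 + ((B + √2*√B)/(2*B))/2 = -2 + (B + √2*√B)/(4*B))
(W(-139) + 25908)/(-47999 + P(36 - 1*(-65))) = (-139 + 25908)/(-47999 + (-7/4 + √2/(4*√(36 - 1*(-65))))) = 25769/(-47999 + (-7/4 + √2/(4*√(36 + 65)))) = 25769/(-47999 + (-7/4 + √2/(4*√101))) = 25769/(-47999 + (-7/4 + √2*(√101/101)/4)) = 25769/(-47999 + (-7/4 + √202/404)) = 25769/(-192003/4 + √202/404)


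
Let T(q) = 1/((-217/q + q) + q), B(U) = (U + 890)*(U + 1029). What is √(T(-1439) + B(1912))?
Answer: √34126518314011/2035 ≈ 2870.7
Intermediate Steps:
B(U) = (890 + U)*(1029 + U)
T(q) = 1/(-217/q + 2*q) (T(q) = 1/((q - 217/q) + q) = 1/(-217/q + 2*q))
√(T(-1439) + B(1912)) = √(-1439/(-217 + 2*(-1439)²) + (915810 + 1912² + 1919*1912)) = √(-1439/(-217 + 2*2070721) + (915810 + 3655744 + 3669128)) = √(-1439/(-217 + 4141442) + 8240682) = √(-1439/4141225 + 8240682) = √(34126518314011/4141225) = √34126518314011/2035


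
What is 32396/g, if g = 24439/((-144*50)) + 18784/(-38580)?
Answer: -149980521600/17968357 ≈ -8346.9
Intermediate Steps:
g = -17968357/4629600 (g = 24439/(-7200) + 18784*(-1/38580) = 24439*(-1/7200) - 4696/9645 = -24439/7200 - 4696/9645 = -17968357/4629600 ≈ -3.8812)
32396/g = 32396/(-17968357/4629600) = 32396*(-4629600/17968357) = -149980521600/17968357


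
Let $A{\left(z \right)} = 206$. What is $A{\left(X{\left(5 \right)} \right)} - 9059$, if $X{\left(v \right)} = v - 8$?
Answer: $-8853$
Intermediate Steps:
$X{\left(v \right)} = -8 + v$ ($X{\left(v \right)} = v - 8 = -8 + v$)
$A{\left(X{\left(5 \right)} \right)} - 9059 = 206 - 9059 = -8853$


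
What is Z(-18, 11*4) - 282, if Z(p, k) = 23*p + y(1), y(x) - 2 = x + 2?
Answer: -691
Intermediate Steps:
y(x) = 4 + x (y(x) = 2 + (x + 2) = 2 + (2 + x) = 4 + x)
Z(p, k) = 5 + 23*p (Z(p, k) = 23*p + (4 + 1) = 23*p + 5 = 5 + 23*p)
Z(-18, 11*4) - 282 = (5 + 23*(-18)) - 282 = (5 - 414) - 282 = -409 - 282 = -691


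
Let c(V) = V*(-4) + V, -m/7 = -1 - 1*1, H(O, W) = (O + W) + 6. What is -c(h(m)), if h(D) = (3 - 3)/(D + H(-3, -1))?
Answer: 0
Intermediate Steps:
H(O, W) = 6 + O + W
m = 14 (m = -7*(-1 - 1*1) = -7*(-1 - 1) = -7*(-2) = 14)
h(D) = 0 (h(D) = (3 - 3)/(D + (6 - 3 - 1)) = 0/(D + 2) = 0/(2 + D) = 0)
c(V) = -3*V (c(V) = -4*V + V = -3*V)
-c(h(m)) = -(-3)*0 = -1*0 = 0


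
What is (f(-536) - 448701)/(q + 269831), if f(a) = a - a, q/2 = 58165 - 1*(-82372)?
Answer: -149567/183635 ≈ -0.81448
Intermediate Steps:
q = 281074 (q = 2*(58165 - 1*(-82372)) = 2*(58165 + 82372) = 2*140537 = 281074)
f(a) = 0
(f(-536) - 448701)/(q + 269831) = (0 - 448701)/(281074 + 269831) = -448701/550905 = -448701*1/550905 = -149567/183635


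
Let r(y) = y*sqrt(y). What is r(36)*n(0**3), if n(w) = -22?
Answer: -4752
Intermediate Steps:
r(y) = y**(3/2)
r(36)*n(0**3) = 36**(3/2)*(-22) = 216*(-22) = -4752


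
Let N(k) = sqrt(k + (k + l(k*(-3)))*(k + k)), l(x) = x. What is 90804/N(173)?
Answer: -90804*I*sqrt(119543)/119543 ≈ -262.63*I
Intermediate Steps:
N(k) = sqrt(k - 4*k**2) (N(k) = sqrt(k + (k + k*(-3))*(k + k)) = sqrt(k + (k - 3*k)*(2*k)) = sqrt(k + (-2*k)*(2*k)) = sqrt(k - 4*k**2))
90804/N(173) = 90804/(sqrt(173*(1 - 4*173))) = 90804/(sqrt(173*(1 - 692))) = 90804/(sqrt(173*(-691))) = 90804/(sqrt(-119543)) = 90804/((I*sqrt(119543))) = 90804*(-I*sqrt(119543)/119543) = -90804*I*sqrt(119543)/119543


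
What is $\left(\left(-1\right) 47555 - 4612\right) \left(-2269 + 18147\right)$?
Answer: $-828307626$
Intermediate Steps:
$\left(\left(-1\right) 47555 - 4612\right) \left(-2269 + 18147\right) = \left(-47555 - 4612\right) 15878 = \left(-52167\right) 15878 = -828307626$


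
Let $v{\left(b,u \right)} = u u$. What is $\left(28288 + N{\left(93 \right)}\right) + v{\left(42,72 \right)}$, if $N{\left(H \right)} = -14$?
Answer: $33458$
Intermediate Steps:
$v{\left(b,u \right)} = u^{2}$
$\left(28288 + N{\left(93 \right)}\right) + v{\left(42,72 \right)} = \left(28288 - 14\right) + 72^{2} = 28274 + 5184 = 33458$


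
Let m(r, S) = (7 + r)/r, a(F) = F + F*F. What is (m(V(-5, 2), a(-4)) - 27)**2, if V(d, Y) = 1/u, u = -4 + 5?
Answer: 361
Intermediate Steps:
u = 1
V(d, Y) = 1 (V(d, Y) = 1/1 = 1)
a(F) = F + F**2
m(r, S) = (7 + r)/r
(m(V(-5, 2), a(-4)) - 27)**2 = ((7 + 1)/1 - 27)**2 = (1*8 - 27)**2 = (8 - 27)**2 = (-19)**2 = 361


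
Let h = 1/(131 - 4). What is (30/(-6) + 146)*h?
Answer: 141/127 ≈ 1.1102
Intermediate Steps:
h = 1/127 ≈ 0.0078740
(30/(-6) + 146)*h = (30/(-6) + 146)*(1/127) = (30*(-⅙) + 146)*(1/127) = (-5 + 146)*(1/127) = 141*(1/127) = 141/127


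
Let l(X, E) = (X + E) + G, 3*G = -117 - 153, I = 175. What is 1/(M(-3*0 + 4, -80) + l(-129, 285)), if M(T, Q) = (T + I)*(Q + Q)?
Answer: -1/28574 ≈ -3.4997e-5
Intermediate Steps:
G = -90 (G = (-117 - 153)/3 = (⅓)*(-270) = -90)
M(T, Q) = 2*Q*(175 + T) (M(T, Q) = (T + 175)*(Q + Q) = (175 + T)*(2*Q) = 2*Q*(175 + T))
l(X, E) = -90 + E + X (l(X, E) = (X + E) - 90 = (E + X) - 90 = -90 + E + X)
1/(M(-3*0 + 4, -80) + l(-129, 285)) = 1/(2*(-80)*(175 + (-3*0 + 4)) + (-90 + 285 - 129)) = 1/(2*(-80)*(175 + (0 + 4)) + 66) = 1/(2*(-80)*(175 + 4) + 66) = 1/(2*(-80)*179 + 66) = 1/(-28640 + 66) = 1/(-28574) = -1/28574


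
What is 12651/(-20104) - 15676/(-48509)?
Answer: -298537055/975224936 ≈ -0.30612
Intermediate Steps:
12651/(-20104) - 15676/(-48509) = 12651*(-1/20104) - 15676*(-1/48509) = -12651/20104 + 15676/48509 = -298537055/975224936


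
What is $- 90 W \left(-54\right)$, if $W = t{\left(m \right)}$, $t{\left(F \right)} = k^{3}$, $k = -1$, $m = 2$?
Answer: $-4860$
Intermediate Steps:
$t{\left(F \right)} = -1$ ($t{\left(F \right)} = \left(-1\right)^{3} = -1$)
$W = -1$
$- 90 W \left(-54\right) = \left(-90\right) \left(-1\right) \left(-54\right) = 90 \left(-54\right) = -4860$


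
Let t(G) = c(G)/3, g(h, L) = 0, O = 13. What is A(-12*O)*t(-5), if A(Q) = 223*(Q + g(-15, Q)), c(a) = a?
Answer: 57980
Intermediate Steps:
A(Q) = 223*Q (A(Q) = 223*(Q + 0) = 223*Q)
t(G) = G/3
A(-12*O)*t(-5) = (223*(-12*13))*((⅓)*(-5)) = (223*(-156))*(-5/3) = -34788*(-5/3) = 57980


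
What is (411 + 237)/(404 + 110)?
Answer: 324/257 ≈ 1.2607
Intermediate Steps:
(411 + 237)/(404 + 110) = 648/514 = 648*(1/514) = 324/257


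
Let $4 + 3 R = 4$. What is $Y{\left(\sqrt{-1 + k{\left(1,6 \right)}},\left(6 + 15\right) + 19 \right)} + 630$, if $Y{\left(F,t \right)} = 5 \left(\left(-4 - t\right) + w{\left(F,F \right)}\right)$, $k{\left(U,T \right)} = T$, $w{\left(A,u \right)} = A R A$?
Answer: $410$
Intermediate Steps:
$R = 0$ ($R = - \frac{4}{3} + \frac{1}{3} \cdot 4 = - \frac{4}{3} + \frac{4}{3} = 0$)
$w{\left(A,u \right)} = 0$ ($w{\left(A,u \right)} = A 0 A = 0 A = 0$)
$Y{\left(F,t \right)} = -20 - 5 t$ ($Y{\left(F,t \right)} = 5 \left(\left(-4 - t\right) + 0\right) = 5 \left(-4 - t\right) = -20 - 5 t$)
$Y{\left(\sqrt{-1 + k{\left(1,6 \right)}},\left(6 + 15\right) + 19 \right)} + 630 = \left(-20 - 5 \left(\left(6 + 15\right) + 19\right)\right) + 630 = \left(-20 - 5 \left(21 + 19\right)\right) + 630 = \left(-20 - 200\right) + 630 = -220 + 630 = 410$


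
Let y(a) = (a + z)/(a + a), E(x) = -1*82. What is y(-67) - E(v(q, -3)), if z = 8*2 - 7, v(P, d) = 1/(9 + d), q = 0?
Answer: 5523/67 ≈ 82.433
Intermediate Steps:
E(x) = -82
z = 9 (z = 16 - 7 = 9)
y(a) = (9 + a)/(2*a) (y(a) = (a + 9)/(a + a) = (9 + a)/((2*a)) = (9 + a)*(1/(2*a)) = (9 + a)/(2*a))
y(-67) - E(v(q, -3)) = (½)*(9 - 67)/(-67) - 1*(-82) = (½)*(-1/67)*(-58) + 82 = 29/67 + 82 = 5523/67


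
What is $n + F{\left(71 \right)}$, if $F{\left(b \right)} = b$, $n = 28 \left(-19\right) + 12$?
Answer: $-449$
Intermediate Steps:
$n = -520$ ($n = -532 + 12 = -520$)
$n + F{\left(71 \right)} = -520 + 71 = -449$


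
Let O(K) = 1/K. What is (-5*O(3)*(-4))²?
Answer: 400/9 ≈ 44.444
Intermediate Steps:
(-5*O(3)*(-4))² = (-5/3*(-4))² = (20/3)² = 400/9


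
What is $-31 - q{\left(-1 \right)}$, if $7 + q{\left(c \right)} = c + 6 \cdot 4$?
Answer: $-47$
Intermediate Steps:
$q{\left(c \right)} = 17 + c$ ($q{\left(c \right)} = -7 + \left(c + 6 \cdot 4\right) = -7 + \left(c + 24\right) = -7 + \left(24 + c\right) = 17 + c$)
$-31 - q{\left(-1 \right)} = -31 - \left(17 - 1\right) = -31 - 16 = -47$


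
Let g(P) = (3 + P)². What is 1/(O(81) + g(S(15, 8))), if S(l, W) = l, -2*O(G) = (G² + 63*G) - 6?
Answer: -1/5505 ≈ -0.00018165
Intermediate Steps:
O(G) = 3 - 63*G/2 - G²/2 (O(G) = -((G² + 63*G) - 6)/2 = -(-6 + G² + 63*G)/2 = 3 - 63*G/2 - G²/2)
1/(O(81) + g(S(15, 8))) = 1/((3 - 63/2*81 - ½*81²) + (3 + 15)²) = 1/((3 - 5103/2 - ½*6561) + 18²) = 1/((3 - 5103/2 - 6561/2) + 324) = 1/(-5829 + 324) = 1/(-5505) = -1/5505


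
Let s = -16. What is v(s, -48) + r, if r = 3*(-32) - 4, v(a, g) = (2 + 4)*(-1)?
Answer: -106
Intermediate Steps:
v(a, g) = -6 (v(a, g) = 6*(-1) = -6)
r = -100 (r = -96 - 4 = -100)
v(s, -48) + r = -6 - 100 = -106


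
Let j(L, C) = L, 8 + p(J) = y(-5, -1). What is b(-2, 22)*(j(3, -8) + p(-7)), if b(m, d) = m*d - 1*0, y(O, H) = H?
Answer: 264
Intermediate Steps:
p(J) = -9 (p(J) = -8 - 1 = -9)
b(m, d) = d*m (b(m, d) = d*m + 0 = d*m)
b(-2, 22)*(j(3, -8) + p(-7)) = (22*(-2))*(3 - 9) = -44*(-6) = 264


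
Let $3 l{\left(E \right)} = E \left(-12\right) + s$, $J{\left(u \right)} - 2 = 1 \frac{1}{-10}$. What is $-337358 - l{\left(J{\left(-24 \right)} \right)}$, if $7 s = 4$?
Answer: $- \frac{35421812}{105} \approx -3.3735 \cdot 10^{5}$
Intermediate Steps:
$s = \frac{4}{7}$ ($s = \frac{1}{7} \cdot 4 = \frac{4}{7} \approx 0.57143$)
$J{\left(u \right)} = \frac{19}{10}$ ($J{\left(u \right)} = 2 + 1 \frac{1}{-10} = 2 + 1 \left(- \frac{1}{10}\right) = 2 - \frac{1}{10} = \frac{19}{10}$)
$l{\left(E \right)} = \frac{4}{21} - 4 E$ ($l{\left(E \right)} = \frac{E \left(-12\right) + \frac{4}{7}}{3} = \frac{- 12 E + \frac{4}{7}}{3} = \frac{\frac{4}{7} - 12 E}{3} = \frac{4}{21} - 4 E$)
$-337358 - l{\left(J{\left(-24 \right)} \right)} = -337358 - \left(\frac{4}{21} - \frac{38}{5}\right) = -337358 - - \frac{778}{105} = -337358 + \frac{778}{105} = - \frac{35421812}{105}$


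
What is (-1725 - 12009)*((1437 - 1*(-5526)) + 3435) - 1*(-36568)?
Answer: -142769564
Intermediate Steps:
(-1725 - 12009)*((1437 - 1*(-5526)) + 3435) - 1*(-36568) = -13734*((1437 + 5526) + 3435) + 36568 = -13734*(6963 + 3435) + 36568 = -13734*10398 + 36568 = -142806132 + 36568 = -142769564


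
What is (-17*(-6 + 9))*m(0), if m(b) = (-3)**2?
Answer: -459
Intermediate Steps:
m(b) = 9
(-17*(-6 + 9))*m(0) = -17*(-6 + 9)*9 = -17*3*9 = -51*9 = -459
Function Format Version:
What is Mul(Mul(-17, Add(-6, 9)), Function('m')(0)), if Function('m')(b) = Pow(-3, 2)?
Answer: -459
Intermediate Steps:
Function('m')(b) = 9
Mul(Mul(-17, Add(-6, 9)), Function('m')(0)) = Mul(Mul(-17, Add(-6, 9)), 9) = Mul(Mul(-17, 3), 9) = Mul(-51, 9) = -459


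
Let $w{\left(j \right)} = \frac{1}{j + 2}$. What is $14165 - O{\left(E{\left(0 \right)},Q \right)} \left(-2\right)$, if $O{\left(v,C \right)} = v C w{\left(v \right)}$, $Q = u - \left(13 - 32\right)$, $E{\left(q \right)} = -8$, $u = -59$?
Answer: $\frac{42175}{3} \approx 14058.0$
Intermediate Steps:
$w{\left(j \right)} = \frac{1}{2 + j}$
$Q = -40$ ($Q = -59 - \left(13 - 32\right) = -59 - -19 = -59 + 19 = -40$)
$O{\left(v,C \right)} = \frac{C v}{2 + v}$ ($O{\left(v,C \right)} = \frac{v C}{2 + v} = \frac{C v}{2 + v}$)
$14165 - O{\left(E{\left(0 \right)},Q \right)} \left(-2\right) = 14165 - \left(-40\right) \left(-8\right) \frac{1}{2 - 8} \left(-2\right) = 14165 - \left(-40\right) \left(-8\right) \frac{1}{-6} \left(-2\right) = 14165 - \left(-40\right) \left(-8\right) \left(- \frac{1}{6}\right) \left(-2\right) = 14165 - \left(- \frac{160}{3}\right) \left(-2\right) = 14165 - \frac{320}{3} = \frac{42175}{3}$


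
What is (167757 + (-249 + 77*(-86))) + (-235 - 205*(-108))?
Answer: 182791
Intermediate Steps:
(167757 + (-249 + 77*(-86))) + (-235 - 205*(-108)) = (167757 + (-249 - 6622)) + (-235 + 22140) = (167757 - 6871) + 21905 = 160886 + 21905 = 182791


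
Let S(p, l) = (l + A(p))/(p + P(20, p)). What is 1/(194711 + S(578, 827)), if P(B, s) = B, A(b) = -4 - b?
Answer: 598/116437423 ≈ 5.1358e-6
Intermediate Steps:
S(p, l) = (-4 + l - p)/(20 + p) (S(p, l) = (l + (-4 - p))/(p + 20) = (-4 + l - p)/(20 + p))
1/(194711 + S(578, 827)) = 1/(194711 + (-4 + 827 - 1*578)/(20 + 578)) = 1/(194711 + (-4 + 827 - 578)/598) = 1/(194711 + (1/598)*245) = 1/(194711 + 245/598) = 1/(116437423/598) = 598/116437423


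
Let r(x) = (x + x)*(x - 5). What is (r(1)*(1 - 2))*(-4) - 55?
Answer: -87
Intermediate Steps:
r(x) = 2*x*(-5 + x) (r(x) = (2*x)*(-5 + x) = 2*x*(-5 + x))
(r(1)*(1 - 2))*(-4) - 55 = ((2*1*(-5 + 1))*(1 - 2))*(-4) - 55 = ((2*1*(-4))*(-1))*(-4) - 55 = -8*(-1)*(-4) - 55 = 8*(-4) - 55 = -32 - 55 = -87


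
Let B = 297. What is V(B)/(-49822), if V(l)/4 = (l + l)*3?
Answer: -3564/24911 ≈ -0.14307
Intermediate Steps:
V(l) = 24*l (V(l) = 4*((l + l)*3) = 4*((2*l)*3) = 4*(6*l) = 24*l)
V(B)/(-49822) = (24*297)/(-49822) = 7128*(-1/49822) = -3564/24911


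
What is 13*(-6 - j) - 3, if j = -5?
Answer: -16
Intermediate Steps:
13*(-6 - j) - 3 = 13*(-6 - 1*(-5)) - 3 = 13*(-6 + 5) - 3 = 13*(-1) - 3 = -13 - 3 = -16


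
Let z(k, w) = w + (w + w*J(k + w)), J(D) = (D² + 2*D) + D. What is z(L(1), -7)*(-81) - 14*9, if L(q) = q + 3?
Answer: 1008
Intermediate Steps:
J(D) = D² + 3*D
L(q) = 3 + q
z(k, w) = 2*w + w*(k + w)*(3 + k + w) (z(k, w) = w + (w + w*((k + w)*(3 + (k + w)))) = w + (w + w*((k + w)*(3 + k + w))) = w + (w + w*(k + w)*(3 + k + w)) = 2*w + w*(k + w)*(3 + k + w))
z(L(1), -7)*(-81) - 14*9 = -7*(2 + ((3 + 1) - 7)*(3 + (3 + 1) - 7))*(-81) - 14*9 = -7*(2 + (4 - 7)*(3 + 4 - 7))*(-81) - 126 = -7*(2 - 3*0)*(-81) - 126 = -7*(2 + 0)*(-81) - 126 = -7*2*(-81) - 126 = -14*(-81) - 126 = 1134 - 126 = 1008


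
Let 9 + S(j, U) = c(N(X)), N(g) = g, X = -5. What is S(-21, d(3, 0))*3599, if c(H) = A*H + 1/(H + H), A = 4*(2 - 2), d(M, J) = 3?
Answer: -327509/10 ≈ -32751.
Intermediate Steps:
A = 0 (A = 4*0 = 0)
c(H) = 1/(2*H) (c(H) = 0*H + 1/(H + H) = 0 + 1/(2*H) = 1/(2*H))
S(j, U) = -91/10 (S(j, U) = -9 + (½)/(-5) = -9 + (½)*(-⅕) = -9 - ⅒ = -91/10)
S(-21, d(3, 0))*3599 = -91/10*3599 = -327509/10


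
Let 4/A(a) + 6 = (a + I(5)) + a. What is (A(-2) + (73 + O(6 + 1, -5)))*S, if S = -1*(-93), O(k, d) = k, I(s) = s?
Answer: 36828/5 ≈ 7365.6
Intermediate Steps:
A(a) = 4/(-1 + 2*a) (A(a) = 4/(-6 + ((a + 5) + a)) = 4/(-6 + ((5 + a) + a)) = 4/(-6 + (5 + 2*a)) = 4/(-1 + 2*a))
S = 93
(A(-2) + (73 + O(6 + 1, -5)))*S = (4/(-1 + 2*(-2)) + (73 + (6 + 1)))*93 = (4/(-1 - 4) + (73 + 7))*93 = (4/(-5) + 80)*93 = (4*(-⅕) + 80)*93 = (-⅘ + 80)*93 = (396/5)*93 = 36828/5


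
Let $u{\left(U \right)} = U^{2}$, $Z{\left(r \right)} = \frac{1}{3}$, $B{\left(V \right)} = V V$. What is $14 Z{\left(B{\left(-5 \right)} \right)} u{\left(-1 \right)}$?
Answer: $\frac{14}{3} \approx 4.6667$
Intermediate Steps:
$B{\left(V \right)} = V^{2}$
$Z{\left(r \right)} = \frac{1}{3}$
$14 Z{\left(B{\left(-5 \right)} \right)} u{\left(-1 \right)} = 14 \cdot \frac{1}{3} \left(-1\right)^{2} = \frac{14}{3} \cdot 1 = \frac{14}{3}$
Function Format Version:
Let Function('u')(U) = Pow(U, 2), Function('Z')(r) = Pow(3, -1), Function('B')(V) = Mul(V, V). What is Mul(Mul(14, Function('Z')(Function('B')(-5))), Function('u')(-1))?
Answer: Rational(14, 3) ≈ 4.6667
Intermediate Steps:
Function('B')(V) = Pow(V, 2)
Function('Z')(r) = Rational(1, 3)
Mul(Mul(14, Function('Z')(Function('B')(-5))), Function('u')(-1)) = Mul(Mul(14, Rational(1, 3)), Pow(-1, 2)) = Mul(Rational(14, 3), 1) = Rational(14, 3)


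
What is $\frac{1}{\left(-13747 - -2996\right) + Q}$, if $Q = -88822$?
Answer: $- \frac{1}{99573} \approx -1.0043 \cdot 10^{-5}$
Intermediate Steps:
$\frac{1}{\left(-13747 - -2996\right) + Q} = \frac{1}{\left(-13747 - -2996\right) - 88822} = \frac{1}{\left(-13747 + 2996\right) - 88822} = \frac{1}{-10751 - 88822} = \frac{1}{-99573} = - \frac{1}{99573}$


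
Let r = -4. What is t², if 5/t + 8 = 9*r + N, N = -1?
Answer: 1/81 ≈ 0.012346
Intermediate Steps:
t = -⅑ (t = 5/(-8 + (9*(-4) - 1)) = 5/(-8 + (-36 - 1)) = 5/(-8 - 37) = 5/(-45) = 5*(-1/45) = -⅑ ≈ -0.11111)
t² = (-⅑)² = 1/81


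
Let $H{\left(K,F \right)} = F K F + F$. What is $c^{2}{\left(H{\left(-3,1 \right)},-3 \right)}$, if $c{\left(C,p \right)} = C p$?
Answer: $36$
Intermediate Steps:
$H{\left(K,F \right)} = F + K F^{2}$ ($H{\left(K,F \right)} = K F^{2} + F = F + K F^{2}$)
$c^{2}{\left(H{\left(-3,1 \right)},-3 \right)} = \left(1 \left(1 + 1 \left(-3\right)\right) \left(-3\right)\right)^{2} = \left(1 \left(1 - 3\right) \left(-3\right)\right)^{2} = \left(1 \left(-2\right) \left(-3\right)\right)^{2} = \left(\left(-2\right) \left(-3\right)\right)^{2} = 6^{2} = 36$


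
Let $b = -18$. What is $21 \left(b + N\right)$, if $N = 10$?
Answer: $-168$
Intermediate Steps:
$21 \left(b + N\right) = 21 \left(-18 + 10\right) = 21 \left(-8\right) = -168$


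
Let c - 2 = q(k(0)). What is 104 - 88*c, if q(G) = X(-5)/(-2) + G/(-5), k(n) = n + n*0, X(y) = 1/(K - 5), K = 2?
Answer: -260/3 ≈ -86.667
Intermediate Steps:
X(y) = -⅓ (X(y) = 1/(2 - 5) = 1/(-3) = -⅓)
k(n) = n (k(n) = n + 0 = n)
q(G) = ⅙ - G/5 (q(G) = -⅓/(-2) + G/(-5) = -⅓*(-½) + G*(-⅕) = ⅙ - G/5)
c = 13/6 (c = 2 + (⅙ - ⅕*0) = 2 + (⅙ + 0) = 2 + ⅙ = 13/6 ≈ 2.1667)
104 - 88*c = 104 - 88*13/6 = 104 - 572/3 = -260/3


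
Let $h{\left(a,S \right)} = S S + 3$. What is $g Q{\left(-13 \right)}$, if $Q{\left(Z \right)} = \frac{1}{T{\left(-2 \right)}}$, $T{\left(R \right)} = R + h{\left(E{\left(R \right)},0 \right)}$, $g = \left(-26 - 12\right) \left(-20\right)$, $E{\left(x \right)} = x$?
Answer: $760$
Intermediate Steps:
$h{\left(a,S \right)} = 3 + S^{2}$ ($h{\left(a,S \right)} = S^{2} + 3 = 3 + S^{2}$)
$g = 760$ ($g = \left(-38\right) \left(-20\right) = 760$)
$T{\left(R \right)} = 3 + R$ ($T{\left(R \right)} = R + \left(3 + 0^{2}\right) = R + \left(3 + 0\right) = R + 3 = 3 + R$)
$Q{\left(Z \right)} = 1$ ($Q{\left(Z \right)} = \frac{1}{3 - 2} = 1^{-1} = 1$)
$g Q{\left(-13 \right)} = 760 \cdot 1 = 760$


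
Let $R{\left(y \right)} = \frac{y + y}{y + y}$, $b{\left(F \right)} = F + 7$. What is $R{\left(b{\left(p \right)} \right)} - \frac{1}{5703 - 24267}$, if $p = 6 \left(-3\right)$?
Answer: $\frac{18565}{18564} \approx 1.0001$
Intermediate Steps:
$p = -18$
$b{\left(F \right)} = 7 + F$
$R{\left(y \right)} = 1$ ($R{\left(y \right)} = \frac{2 y}{2 y} = 2 y \frac{1}{2 y} = 1$)
$R{\left(b{\left(p \right)} \right)} - \frac{1}{5703 - 24267} = 1 - \frac{1}{5703 - 24267} = 1 - \frac{1}{-18564} = 1 - - \frac{1}{18564} = 1 + \frac{1}{18564} = \frac{18565}{18564}$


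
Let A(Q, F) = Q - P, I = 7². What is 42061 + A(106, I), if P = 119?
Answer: 42048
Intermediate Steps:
I = 49
A(Q, F) = -119 + Q (A(Q, F) = Q - 1*119 = Q - 119 = -119 + Q)
42061 + A(106, I) = 42061 + (-119 + 106) = 42061 - 13 = 42048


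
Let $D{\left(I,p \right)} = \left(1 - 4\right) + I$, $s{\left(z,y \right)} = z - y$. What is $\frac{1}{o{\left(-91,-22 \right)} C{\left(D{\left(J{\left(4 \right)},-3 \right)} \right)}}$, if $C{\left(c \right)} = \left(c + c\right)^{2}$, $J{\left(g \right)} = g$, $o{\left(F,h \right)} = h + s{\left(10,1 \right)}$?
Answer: $- \frac{1}{52} \approx -0.019231$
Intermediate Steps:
$o{\left(F,h \right)} = 9 + h$ ($o{\left(F,h \right)} = h + \left(10 - 1\right) = h + 9 = 9 + h$)
$D{\left(I,p \right)} = -3 + I$
$C{\left(c \right)} = 4 c^{2}$ ($C{\left(c \right)} = \left(2 c\right)^{2} = 4 c^{2}$)
$\frac{1}{o{\left(-91,-22 \right)} C{\left(D{\left(J{\left(4 \right)},-3 \right)} \right)}} = \frac{1}{\left(9 - 22\right) 4 \left(-3 + 4\right)^{2}} = \frac{1}{\left(-13\right) 4 \cdot 1^{2}} = - \frac{1}{13 \cdot 4 \cdot 1} = - \frac{1}{13 \cdot 4} = \left(- \frac{1}{13}\right) \frac{1}{4} = - \frac{1}{52}$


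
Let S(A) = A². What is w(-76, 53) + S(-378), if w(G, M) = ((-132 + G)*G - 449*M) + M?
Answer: 134948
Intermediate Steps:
w(G, M) = -448*M + G*(-132 + G) (w(G, M) = (G*(-132 + G) - 449*M) + M = (-449*M + G*(-132 + G)) + M = -448*M + G*(-132 + G))
w(-76, 53) + S(-378) = ((-76)² - 448*53 - 132*(-76)) + (-378)² = (5776 - 23744 + 10032) + 142884 = -7936 + 142884 = 134948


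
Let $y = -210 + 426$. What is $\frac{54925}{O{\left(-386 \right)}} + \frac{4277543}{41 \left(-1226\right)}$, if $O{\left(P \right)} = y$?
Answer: $\frac{918455381}{5428728} \approx 169.18$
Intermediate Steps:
$y = 216$
$O{\left(P \right)} = 216$
$\frac{54925}{O{\left(-386 \right)}} + \frac{4277543}{41 \left(-1226\right)} = \frac{54925}{216} + \frac{4277543}{41 \left(-1226\right)} = 54925 \cdot \frac{1}{216} + \frac{4277543}{-50266} = \frac{54925}{216} + 4277543 \left(- \frac{1}{50266}\right) = \frac{54925}{216} - \frac{4277543}{50266} = \frac{918455381}{5428728}$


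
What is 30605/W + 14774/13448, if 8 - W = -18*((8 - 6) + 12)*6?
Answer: 10850813/511024 ≈ 21.233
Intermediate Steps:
W = 1520 (W = 8 - (-18*((8 - 6) + 12))*6 = 8 - (-18*(2 + 12))*6 = 8 - (-18*14)*6 = 8 - (-252)*6 = 8 - 1*(-1512) = 8 + 1512 = 1520)
30605/W + 14774/13448 = 30605/1520 + 14774/13448 = 30605*(1/1520) + 14774*(1/13448) = 6121/304 + 7387/6724 = 10850813/511024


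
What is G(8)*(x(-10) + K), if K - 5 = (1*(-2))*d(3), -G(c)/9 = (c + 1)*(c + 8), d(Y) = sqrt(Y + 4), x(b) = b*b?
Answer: -136080 + 2592*sqrt(7) ≈ -1.2922e+5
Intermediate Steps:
x(b) = b**2
d(Y) = sqrt(4 + Y)
G(c) = -9*(1 + c)*(8 + c) (G(c) = -9*(c + 1)*(c + 8) = -9*(1 + c)*(8 + c))
K = 5 - 2*sqrt(7) (K = 5 + (1*(-2))*sqrt(4 + 3) = 5 - 2*sqrt(7) ≈ -0.29150)
G(8)*(x(-10) + K) = (-72 - 81*8 - 9*8**2)*((-10)**2 + (5 - 2*sqrt(7))) = (-72 - 648 - 9*64)*(100 + (5 - 2*sqrt(7))) = (-72 - 648 - 576)*(105 - 2*sqrt(7)) = -1296*(105 - 2*sqrt(7)) = -136080 + 2592*sqrt(7)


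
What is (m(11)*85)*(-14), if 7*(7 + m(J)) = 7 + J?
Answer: 5270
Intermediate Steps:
m(J) = -6 + J/7 (m(J) = -7 + (7 + J)/7 = -7 + (1 + J/7) = -6 + J/7)
(m(11)*85)*(-14) = ((-6 + (⅐)*11)*85)*(-14) = ((-6 + 11/7)*85)*(-14) = -31/7*85*(-14) = -2635/7*(-14) = 5270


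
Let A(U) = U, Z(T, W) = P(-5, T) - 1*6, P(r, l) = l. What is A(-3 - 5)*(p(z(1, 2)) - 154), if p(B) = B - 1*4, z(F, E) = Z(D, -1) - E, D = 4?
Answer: 1296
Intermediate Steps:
Z(T, W) = -6 + T (Z(T, W) = T - 1*6 = T - 6 = -6 + T)
z(F, E) = -2 - E (z(F, E) = (-6 + 4) - E = -2 - E)
p(B) = -4 + B (p(B) = B - 4 = -4 + B)
A(-3 - 5)*(p(z(1, 2)) - 154) = (-3 - 5)*((-4 + (-2 - 1*2)) - 154) = -8*((-4 + (-2 - 2)) - 154) = -8*((-4 - 4) - 154) = -8*(-8 - 154) = -8*(-162) = 1296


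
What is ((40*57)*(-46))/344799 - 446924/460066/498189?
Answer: -445159838338174/1463479053696569 ≈ -0.30418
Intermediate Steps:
((40*57)*(-46))/344799 - 446924/460066/498189 = (2280*(-46))*(1/344799) - 446924*1/460066*(1/498189) = -104880*1/344799 - 223462/230033*1/498189 = -34960/114933 - 223462/114599910237 = -445159838338174/1463479053696569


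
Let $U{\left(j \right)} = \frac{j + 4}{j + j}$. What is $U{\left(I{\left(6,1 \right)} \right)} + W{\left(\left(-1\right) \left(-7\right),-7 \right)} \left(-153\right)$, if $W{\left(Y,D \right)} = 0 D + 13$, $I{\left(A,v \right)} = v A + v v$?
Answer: $- \frac{27835}{14} \approx -1988.2$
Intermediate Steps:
$I{\left(A,v \right)} = v^{2} + A v$ ($I{\left(A,v \right)} = A v + v^{2} = v^{2} + A v$)
$W{\left(Y,D \right)} = 13$ ($W{\left(Y,D \right)} = 0 + 13 = 13$)
$U{\left(j \right)} = \frac{4 + j}{2 j}$
$U{\left(I{\left(6,1 \right)} \right)} + W{\left(\left(-1\right) \left(-7\right),-7 \right)} \left(-153\right) = \frac{4 + 1 \left(6 + 1\right)}{2 \cdot 1 \left(6 + 1\right)} + 13 \left(-153\right) = \frac{4 + 1 \cdot 7}{2 \cdot 1 \cdot 7} - 1989 = \frac{4 + 7}{2 \cdot 7} - 1989 = \frac{1}{2} \cdot \frac{1}{7} \cdot 11 - 1989 = \frac{11}{14} - 1989 = - \frac{27835}{14}$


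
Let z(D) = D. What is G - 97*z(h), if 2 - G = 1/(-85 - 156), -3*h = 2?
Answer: 48203/723 ≈ 66.671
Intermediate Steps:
h = -2/3 (h = -1/3*2 = -2/3 ≈ -0.66667)
G = 483/241 (G = 2 - 1/(-85 - 156) = 2 - 1/(-241) = 2 - 1*(-1/241) = 2 + 1/241 = 483/241 ≈ 2.0042)
G - 97*z(h) = 483/241 - 97*(-2/3) = 483/241 + 194/3 = 48203/723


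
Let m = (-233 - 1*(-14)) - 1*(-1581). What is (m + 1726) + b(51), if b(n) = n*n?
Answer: 5689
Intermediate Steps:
m = 1362 (m = (-233 + 14) + 1581 = -219 + 1581 = 1362)
b(n) = n**2
(m + 1726) + b(51) = (1362 + 1726) + 51**2 = 3088 + 2601 = 5689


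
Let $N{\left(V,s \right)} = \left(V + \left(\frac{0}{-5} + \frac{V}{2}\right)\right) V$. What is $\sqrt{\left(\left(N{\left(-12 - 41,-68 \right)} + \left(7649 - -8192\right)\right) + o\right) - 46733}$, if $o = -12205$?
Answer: $\frac{i \sqrt{155534}}{2} \approx 197.19 i$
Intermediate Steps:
$N{\left(V,s \right)} = \frac{3 V^{2}}{2}$ ($N{\left(V,s \right)} = \left(V + \left(0 \left(- \frac{1}{5}\right) + V \frac{1}{2}\right)\right) V = \left(V + \left(0 + \frac{V}{2}\right)\right) V = \left(V + \frac{V}{2}\right) V = \frac{3 V}{2} V = \frac{3 V^{2}}{2}$)
$\sqrt{\left(\left(N{\left(-12 - 41,-68 \right)} + \left(7649 - -8192\right)\right) + o\right) - 46733} = \sqrt{\left(\left(\frac{3 \left(-12 - 41\right)^{2}}{2} + \left(7649 - -8192\right)\right) - 12205\right) - 46733} = \sqrt{\left(\left(\frac{3 \left(-53\right)^{2}}{2} + \left(7649 + 8192\right)\right) - 12205\right) - 46733} = \sqrt{\left(\left(\frac{3}{2} \cdot 2809 + 15841\right) - 12205\right) - 46733} = \sqrt{\left(\left(\frac{8427}{2} + 15841\right) - 12205\right) - 46733} = \sqrt{\left(\frac{40109}{2} - 12205\right) - 46733} = \sqrt{\frac{15699}{2} - 46733} = \sqrt{- \frac{77767}{2}} = \frac{i \sqrt{155534}}{2}$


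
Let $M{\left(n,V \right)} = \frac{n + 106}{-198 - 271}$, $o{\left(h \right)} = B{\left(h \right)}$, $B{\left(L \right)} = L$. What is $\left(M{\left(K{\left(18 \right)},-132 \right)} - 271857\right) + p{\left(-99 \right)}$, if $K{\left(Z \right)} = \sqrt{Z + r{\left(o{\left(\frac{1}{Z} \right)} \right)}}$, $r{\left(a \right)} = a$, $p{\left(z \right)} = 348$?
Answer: $- \frac{127337827}{469} - \frac{5 \sqrt{26}}{2814} \approx -2.7151 \cdot 10^{5}$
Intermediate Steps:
$o{\left(h \right)} = h$
$K{\left(Z \right)} = \sqrt{Z + \frac{1}{Z}}$
$M{\left(n,V \right)} = - \frac{106}{469} - \frac{n}{469}$ ($M{\left(n,V \right)} = \frac{106 + n}{-469} = \left(106 + n\right) \left(- \frac{1}{469}\right) = - \frac{106}{469} - \frac{n}{469}$)
$\left(M{\left(K{\left(18 \right)},-132 \right)} - 271857\right) + p{\left(-99 \right)} = \left(\left(- \frac{106}{469} - \frac{\sqrt{18 + \frac{1}{18}}}{469}\right) - 271857\right) + 348 = \left(\left(- \frac{106}{469} - \frac{\sqrt{\frac{325}{18}}}{469}\right) - 271857\right) + 348 = \left(\left(- \frac{106}{469} - \frac{\frac{5}{6} \sqrt{26}}{469}\right) - 271857\right) + 348 = \left(\left(- \frac{106}{469} - \frac{5 \sqrt{26}}{2814}\right) - 271857\right) + 348 = \left(- \frac{127501039}{469} - \frac{5 \sqrt{26}}{2814}\right) + 348 = - \frac{127337827}{469} - \frac{5 \sqrt{26}}{2814}$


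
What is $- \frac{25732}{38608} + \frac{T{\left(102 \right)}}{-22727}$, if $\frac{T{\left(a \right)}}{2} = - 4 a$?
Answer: $- \frac{138326759}{219361004} \approx -0.63059$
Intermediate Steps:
$T{\left(a \right)} = - 8 a$ ($T{\left(a \right)} = 2 \left(- 4 a\right) = - 8 a$)
$- \frac{25732}{38608} + \frac{T{\left(102 \right)}}{-22727} = - \frac{25732}{38608} + \frac{\left(-8\right) 102}{-22727} = \left(-25732\right) \frac{1}{38608} - - \frac{816}{22727} = - \frac{6433}{9652} + \frac{816}{22727} = - \frac{138326759}{219361004}$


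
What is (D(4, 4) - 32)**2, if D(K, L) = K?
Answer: 784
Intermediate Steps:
(D(4, 4) - 32)**2 = (4 - 32)**2 = (-28)**2 = 784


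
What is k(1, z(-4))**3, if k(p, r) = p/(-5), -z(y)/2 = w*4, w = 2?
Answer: -1/125 ≈ -0.0080000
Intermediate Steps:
z(y) = -16 (z(y) = -4*4 = -2*8 = -16)
k(p, r) = -p/5 (k(p, r) = p*(-1/5) = -p/5)
k(1, z(-4))**3 = (-1/5*1)**3 = (-1/5)**3 = -1/125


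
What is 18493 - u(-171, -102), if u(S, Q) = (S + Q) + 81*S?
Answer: 32617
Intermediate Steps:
u(S, Q) = Q + 82*S (u(S, Q) = (Q + S) + 81*S = Q + 82*S)
18493 - u(-171, -102) = 18493 - (-102 + 82*(-171)) = 18493 - (-102 - 14022) = 18493 - 1*(-14124) = 18493 + 14124 = 32617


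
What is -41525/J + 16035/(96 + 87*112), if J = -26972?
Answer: 1274397/402128 ≈ 3.1691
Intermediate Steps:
-41525/J + 16035/(96 + 87*112) = -41525/(-26972) + 16035/(96 + 87*112) = -41525*(-1/26972) + 16035/(96 + 9744) = 3775/2452 + 16035/9840 = 3775/2452 + 16035*(1/9840) = 3775/2452 + 1069/656 = 1274397/402128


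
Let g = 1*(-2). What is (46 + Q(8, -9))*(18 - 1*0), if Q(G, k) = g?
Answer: 792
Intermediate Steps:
g = -2
Q(G, k) = -2
(46 + Q(8, -9))*(18 - 1*0) = (46 - 2)*(18 - 1*0) = 44*(18 + 0) = 44*18 = 792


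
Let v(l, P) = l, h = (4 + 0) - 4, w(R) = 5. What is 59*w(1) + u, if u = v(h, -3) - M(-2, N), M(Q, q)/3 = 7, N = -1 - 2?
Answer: 274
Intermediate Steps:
h = 0 (h = 4 - 4 = 0)
N = -3
M(Q, q) = 21 (M(Q, q) = 3*7 = 21)
u = -21 (u = 0 - 1*21 = 0 - 21 = -21)
59*w(1) + u = 59*5 - 21 = 295 - 21 = 274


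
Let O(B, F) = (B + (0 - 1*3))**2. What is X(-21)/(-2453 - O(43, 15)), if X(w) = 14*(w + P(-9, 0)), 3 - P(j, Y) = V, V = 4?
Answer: 44/579 ≈ 0.075993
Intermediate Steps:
O(B, F) = (-3 + B)**2 (O(B, F) = (B + (0 - 3))**2 = (B - 3)**2 = (-3 + B)**2)
P(j, Y) = -1 (P(j, Y) = 3 - 1*4 = 3 - 4 = -1)
X(w) = -14 + 14*w (X(w) = 14*(w - 1) = 14*(-1 + w) = -14 + 14*w)
X(-21)/(-2453 - O(43, 15)) = (-14 + 14*(-21))/(-2453 - (-3 + 43)**2) = (-14 - 294)/(-2453 - 1*40**2) = -308/(-2453 - 1*1600) = -308/(-2453 - 1600) = -308/(-4053) = -308*(-1/4053) = 44/579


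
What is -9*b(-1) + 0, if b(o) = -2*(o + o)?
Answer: -36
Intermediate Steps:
b(o) = -4*o
-9*b(-1) + 0 = -(-36)*(-1) + 0 = -9*4 + 0 = -36 + 0 = -36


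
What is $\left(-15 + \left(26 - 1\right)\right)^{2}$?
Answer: $100$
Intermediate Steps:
$\left(-15 + \left(26 - 1\right)\right)^{2} = \left(-15 + 25\right)^{2} = 10^{2} = 100$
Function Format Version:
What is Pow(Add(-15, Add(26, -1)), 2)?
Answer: 100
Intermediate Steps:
Pow(Add(-15, Add(26, -1)), 2) = Pow(Add(-15, 25), 2) = Pow(10, 2) = 100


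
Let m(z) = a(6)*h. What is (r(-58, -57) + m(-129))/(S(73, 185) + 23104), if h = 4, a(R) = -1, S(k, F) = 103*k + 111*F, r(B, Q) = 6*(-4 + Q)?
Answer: -185/25579 ≈ -0.0072325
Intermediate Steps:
r(B, Q) = -24 + 6*Q
m(z) = -4 (m(z) = -1*4 = -4)
(r(-58, -57) + m(-129))/(S(73, 185) + 23104) = ((-24 + 6*(-57)) - 4)/((103*73 + 111*185) + 23104) = ((-24 - 342) - 4)/((7519 + 20535) + 23104) = (-366 - 4)/(28054 + 23104) = -370/51158 = -370*1/51158 = -185/25579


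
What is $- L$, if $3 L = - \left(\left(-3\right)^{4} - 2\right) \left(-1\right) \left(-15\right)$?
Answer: $395$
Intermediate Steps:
$L = -395$ ($L = \frac{- \left(\left(-3\right)^{4} - 2\right) \left(-1\right) \left(-15\right)}{3} = \frac{- \left(81 - 2\right) \left(-1\right) \left(-15\right)}{3} = \frac{- 79 \left(-1\right) \left(-15\right)}{3} = \frac{\left(-1\right) \left(-79\right) \left(-15\right)}{3} = \frac{79 \left(-15\right)}{3} = \frac{1}{3} \left(-1185\right) = -395$)
$- L = \left(-1\right) \left(-395\right) = 395$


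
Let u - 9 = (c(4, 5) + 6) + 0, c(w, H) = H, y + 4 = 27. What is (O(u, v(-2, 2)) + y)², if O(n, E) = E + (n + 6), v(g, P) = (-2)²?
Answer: 2809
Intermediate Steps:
v(g, P) = 4
y = 23 (y = -4 + 27 = 23)
u = 20 (u = 9 + ((5 + 6) + 0) = 9 + (11 + 0) = 9 + 11 = 20)
O(n, E) = 6 + E + n (O(n, E) = E + (6 + n) = 6 + E + n)
(O(u, v(-2, 2)) + y)² = ((6 + 4 + 20) + 23)² = (30 + 23)² = 53² = 2809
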